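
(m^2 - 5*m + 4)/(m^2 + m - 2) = (m - 4)/(m + 2)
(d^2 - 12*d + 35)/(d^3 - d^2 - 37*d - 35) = (d - 5)/(d^2 + 6*d + 5)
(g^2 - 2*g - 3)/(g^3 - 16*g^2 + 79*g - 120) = (g + 1)/(g^2 - 13*g + 40)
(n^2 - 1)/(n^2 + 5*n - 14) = (n^2 - 1)/(n^2 + 5*n - 14)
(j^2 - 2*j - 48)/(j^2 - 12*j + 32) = (j + 6)/(j - 4)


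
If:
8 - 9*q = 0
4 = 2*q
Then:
No Solution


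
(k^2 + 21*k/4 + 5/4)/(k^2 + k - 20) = (k + 1/4)/(k - 4)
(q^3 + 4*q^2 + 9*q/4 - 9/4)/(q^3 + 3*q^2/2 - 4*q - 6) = (2*q^2 + 5*q - 3)/(2*(q^2 - 4))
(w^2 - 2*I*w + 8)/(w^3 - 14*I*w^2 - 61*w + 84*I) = (w + 2*I)/(w^2 - 10*I*w - 21)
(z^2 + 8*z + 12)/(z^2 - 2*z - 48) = (z + 2)/(z - 8)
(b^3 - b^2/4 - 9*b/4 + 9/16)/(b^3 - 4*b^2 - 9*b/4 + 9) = (b - 1/4)/(b - 4)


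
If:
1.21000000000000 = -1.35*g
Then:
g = -0.90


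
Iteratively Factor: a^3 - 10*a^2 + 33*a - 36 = (a - 3)*(a^2 - 7*a + 12) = (a - 3)^2*(a - 4)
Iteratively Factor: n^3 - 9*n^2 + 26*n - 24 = (n - 4)*(n^2 - 5*n + 6) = (n - 4)*(n - 2)*(n - 3)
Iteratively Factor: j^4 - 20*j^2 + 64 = (j - 2)*(j^3 + 2*j^2 - 16*j - 32) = (j - 4)*(j - 2)*(j^2 + 6*j + 8) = (j - 4)*(j - 2)*(j + 2)*(j + 4)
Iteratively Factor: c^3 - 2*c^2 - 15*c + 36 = (c - 3)*(c^2 + c - 12) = (c - 3)^2*(c + 4)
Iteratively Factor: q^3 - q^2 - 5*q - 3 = (q - 3)*(q^2 + 2*q + 1) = (q - 3)*(q + 1)*(q + 1)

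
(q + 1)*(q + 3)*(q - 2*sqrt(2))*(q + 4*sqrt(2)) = q^4 + 2*sqrt(2)*q^3 + 4*q^3 - 13*q^2 + 8*sqrt(2)*q^2 - 64*q + 6*sqrt(2)*q - 48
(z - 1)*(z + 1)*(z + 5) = z^3 + 5*z^2 - z - 5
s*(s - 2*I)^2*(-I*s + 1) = -I*s^4 - 3*s^3 - 4*s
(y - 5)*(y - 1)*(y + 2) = y^3 - 4*y^2 - 7*y + 10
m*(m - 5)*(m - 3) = m^3 - 8*m^2 + 15*m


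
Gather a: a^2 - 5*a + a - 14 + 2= a^2 - 4*a - 12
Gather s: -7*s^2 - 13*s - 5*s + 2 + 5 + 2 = -7*s^2 - 18*s + 9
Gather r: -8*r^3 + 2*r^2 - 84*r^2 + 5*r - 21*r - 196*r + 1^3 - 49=-8*r^3 - 82*r^2 - 212*r - 48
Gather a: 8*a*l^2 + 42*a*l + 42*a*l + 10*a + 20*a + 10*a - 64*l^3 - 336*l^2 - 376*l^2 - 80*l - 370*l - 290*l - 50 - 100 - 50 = a*(8*l^2 + 84*l + 40) - 64*l^3 - 712*l^2 - 740*l - 200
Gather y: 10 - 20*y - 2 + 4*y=8 - 16*y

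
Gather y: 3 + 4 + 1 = 8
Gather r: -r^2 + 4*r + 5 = -r^2 + 4*r + 5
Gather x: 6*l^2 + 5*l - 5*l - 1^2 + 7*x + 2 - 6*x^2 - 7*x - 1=6*l^2 - 6*x^2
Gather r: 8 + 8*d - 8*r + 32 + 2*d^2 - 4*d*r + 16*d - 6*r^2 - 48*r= 2*d^2 + 24*d - 6*r^2 + r*(-4*d - 56) + 40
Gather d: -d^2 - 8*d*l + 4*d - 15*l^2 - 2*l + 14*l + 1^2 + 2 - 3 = -d^2 + d*(4 - 8*l) - 15*l^2 + 12*l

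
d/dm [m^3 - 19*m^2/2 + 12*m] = 3*m^2 - 19*m + 12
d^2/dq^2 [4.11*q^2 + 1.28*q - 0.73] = 8.22000000000000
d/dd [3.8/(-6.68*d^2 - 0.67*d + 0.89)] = (50.768*d + 2.546)/(6.68*d^2 + 0.67*d - 0.89)^2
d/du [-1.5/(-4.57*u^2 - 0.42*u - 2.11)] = (-13.71*u - 0.63)/(4.57*u^2 + 0.42*u + 2.11)^2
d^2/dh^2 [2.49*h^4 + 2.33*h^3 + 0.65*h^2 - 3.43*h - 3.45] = 29.88*h^2 + 13.98*h + 1.3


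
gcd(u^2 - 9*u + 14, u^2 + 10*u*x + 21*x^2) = 1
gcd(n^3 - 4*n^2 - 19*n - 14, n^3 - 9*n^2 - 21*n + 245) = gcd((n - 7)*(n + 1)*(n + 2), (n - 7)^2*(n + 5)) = n - 7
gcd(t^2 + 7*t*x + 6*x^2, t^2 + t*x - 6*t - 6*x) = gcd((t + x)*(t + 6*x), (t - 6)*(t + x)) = t + x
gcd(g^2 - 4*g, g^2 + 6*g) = g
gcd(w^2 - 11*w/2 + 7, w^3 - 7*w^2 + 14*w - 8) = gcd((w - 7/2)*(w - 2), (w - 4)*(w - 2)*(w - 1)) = w - 2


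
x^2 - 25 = (x - 5)*(x + 5)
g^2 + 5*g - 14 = (g - 2)*(g + 7)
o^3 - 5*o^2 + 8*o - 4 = (o - 2)^2*(o - 1)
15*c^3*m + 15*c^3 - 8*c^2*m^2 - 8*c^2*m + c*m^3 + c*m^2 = (-5*c + m)*(-3*c + m)*(c*m + c)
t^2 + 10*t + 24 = (t + 4)*(t + 6)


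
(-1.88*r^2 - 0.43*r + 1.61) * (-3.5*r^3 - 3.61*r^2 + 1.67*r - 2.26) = 6.58*r^5 + 8.2918*r^4 - 7.2223*r^3 - 2.2814*r^2 + 3.6605*r - 3.6386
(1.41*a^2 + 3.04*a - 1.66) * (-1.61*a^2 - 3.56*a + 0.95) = -2.2701*a^4 - 9.914*a^3 - 6.8103*a^2 + 8.7976*a - 1.577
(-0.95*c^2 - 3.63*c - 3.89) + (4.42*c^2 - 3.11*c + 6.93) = 3.47*c^2 - 6.74*c + 3.04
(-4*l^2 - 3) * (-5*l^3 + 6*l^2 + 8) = 20*l^5 - 24*l^4 + 15*l^3 - 50*l^2 - 24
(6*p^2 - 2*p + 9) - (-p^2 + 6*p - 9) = 7*p^2 - 8*p + 18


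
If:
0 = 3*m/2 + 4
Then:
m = -8/3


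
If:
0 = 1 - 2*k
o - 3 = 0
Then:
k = 1/2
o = 3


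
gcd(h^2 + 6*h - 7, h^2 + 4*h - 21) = h + 7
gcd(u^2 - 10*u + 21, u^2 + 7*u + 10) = 1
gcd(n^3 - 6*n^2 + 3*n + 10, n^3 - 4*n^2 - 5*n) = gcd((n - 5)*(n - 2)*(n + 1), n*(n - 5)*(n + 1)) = n^2 - 4*n - 5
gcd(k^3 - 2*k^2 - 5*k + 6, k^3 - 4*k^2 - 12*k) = k + 2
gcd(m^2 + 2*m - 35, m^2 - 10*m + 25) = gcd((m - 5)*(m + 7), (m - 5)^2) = m - 5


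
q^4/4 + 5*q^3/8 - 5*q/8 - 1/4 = (q/4 + 1/2)*(q - 1)*(q + 1/2)*(q + 1)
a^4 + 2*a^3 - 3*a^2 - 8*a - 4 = (a - 2)*(a + 1)^2*(a + 2)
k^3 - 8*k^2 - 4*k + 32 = (k - 8)*(k - 2)*(k + 2)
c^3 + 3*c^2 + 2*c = c*(c + 1)*(c + 2)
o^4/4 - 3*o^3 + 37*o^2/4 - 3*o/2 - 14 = (o/4 + 1/4)*(o - 7)*(o - 4)*(o - 2)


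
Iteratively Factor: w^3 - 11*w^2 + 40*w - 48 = (w - 3)*(w^2 - 8*w + 16) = (w - 4)*(w - 3)*(w - 4)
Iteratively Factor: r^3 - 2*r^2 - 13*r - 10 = (r + 1)*(r^2 - 3*r - 10) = (r + 1)*(r + 2)*(r - 5)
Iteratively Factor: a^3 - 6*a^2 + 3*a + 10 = (a - 5)*(a^2 - a - 2) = (a - 5)*(a - 2)*(a + 1)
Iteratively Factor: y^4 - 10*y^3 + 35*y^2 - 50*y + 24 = (y - 3)*(y^3 - 7*y^2 + 14*y - 8) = (y - 3)*(y - 2)*(y^2 - 5*y + 4) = (y - 4)*(y - 3)*(y - 2)*(y - 1)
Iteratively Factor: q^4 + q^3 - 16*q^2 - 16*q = (q - 4)*(q^3 + 5*q^2 + 4*q) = (q - 4)*(q + 1)*(q^2 + 4*q) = q*(q - 4)*(q + 1)*(q + 4)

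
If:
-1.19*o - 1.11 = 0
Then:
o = -0.93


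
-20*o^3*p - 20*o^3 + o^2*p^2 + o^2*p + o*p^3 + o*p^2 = (-4*o + p)*(5*o + p)*(o*p + o)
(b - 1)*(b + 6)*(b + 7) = b^3 + 12*b^2 + 29*b - 42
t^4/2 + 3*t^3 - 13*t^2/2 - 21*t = t*(t/2 + 1)*(t - 3)*(t + 7)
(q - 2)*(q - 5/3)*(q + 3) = q^3 - 2*q^2/3 - 23*q/3 + 10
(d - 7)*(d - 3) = d^2 - 10*d + 21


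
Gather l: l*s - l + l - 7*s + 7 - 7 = l*s - 7*s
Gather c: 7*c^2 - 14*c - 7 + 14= 7*c^2 - 14*c + 7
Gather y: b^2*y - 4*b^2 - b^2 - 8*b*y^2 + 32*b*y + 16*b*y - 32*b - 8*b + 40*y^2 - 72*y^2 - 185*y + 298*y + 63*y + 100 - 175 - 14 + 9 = -5*b^2 - 40*b + y^2*(-8*b - 32) + y*(b^2 + 48*b + 176) - 80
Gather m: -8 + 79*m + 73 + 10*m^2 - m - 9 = 10*m^2 + 78*m + 56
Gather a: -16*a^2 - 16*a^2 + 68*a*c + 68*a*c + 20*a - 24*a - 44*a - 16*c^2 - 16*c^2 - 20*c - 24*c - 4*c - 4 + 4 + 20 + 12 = -32*a^2 + a*(136*c - 48) - 32*c^2 - 48*c + 32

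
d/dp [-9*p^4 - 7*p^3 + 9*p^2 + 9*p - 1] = -36*p^3 - 21*p^2 + 18*p + 9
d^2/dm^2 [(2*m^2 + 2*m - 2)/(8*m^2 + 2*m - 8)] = 6*(4*m^3 + 12*m + 1)/(64*m^6 + 48*m^5 - 180*m^4 - 95*m^3 + 180*m^2 + 48*m - 64)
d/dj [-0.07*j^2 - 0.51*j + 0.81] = -0.14*j - 0.51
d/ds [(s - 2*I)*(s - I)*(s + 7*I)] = 3*s^2 + 8*I*s + 19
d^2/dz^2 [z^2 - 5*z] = 2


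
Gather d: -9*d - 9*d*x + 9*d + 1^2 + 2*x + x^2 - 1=-9*d*x + x^2 + 2*x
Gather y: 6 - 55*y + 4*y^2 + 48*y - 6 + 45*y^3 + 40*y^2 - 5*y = 45*y^3 + 44*y^2 - 12*y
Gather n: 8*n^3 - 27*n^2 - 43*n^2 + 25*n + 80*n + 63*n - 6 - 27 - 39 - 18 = 8*n^3 - 70*n^2 + 168*n - 90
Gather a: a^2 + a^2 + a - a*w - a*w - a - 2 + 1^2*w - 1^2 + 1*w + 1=2*a^2 - 2*a*w + 2*w - 2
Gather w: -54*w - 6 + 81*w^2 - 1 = 81*w^2 - 54*w - 7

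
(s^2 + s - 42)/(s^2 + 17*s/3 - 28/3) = 3*(s - 6)/(3*s - 4)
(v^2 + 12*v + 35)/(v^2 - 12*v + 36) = (v^2 + 12*v + 35)/(v^2 - 12*v + 36)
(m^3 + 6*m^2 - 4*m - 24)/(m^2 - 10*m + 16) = (m^2 + 8*m + 12)/(m - 8)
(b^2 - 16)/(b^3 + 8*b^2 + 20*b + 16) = (b - 4)/(b^2 + 4*b + 4)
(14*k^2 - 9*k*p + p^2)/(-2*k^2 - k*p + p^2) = (-7*k + p)/(k + p)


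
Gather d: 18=18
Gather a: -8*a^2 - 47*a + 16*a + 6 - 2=-8*a^2 - 31*a + 4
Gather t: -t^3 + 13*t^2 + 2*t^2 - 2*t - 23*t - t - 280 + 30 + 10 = -t^3 + 15*t^2 - 26*t - 240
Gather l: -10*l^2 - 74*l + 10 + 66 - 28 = -10*l^2 - 74*l + 48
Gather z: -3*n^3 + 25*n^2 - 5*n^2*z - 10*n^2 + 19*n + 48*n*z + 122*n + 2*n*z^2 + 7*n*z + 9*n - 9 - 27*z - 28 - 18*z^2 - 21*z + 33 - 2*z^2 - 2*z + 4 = -3*n^3 + 15*n^2 + 150*n + z^2*(2*n - 20) + z*(-5*n^2 + 55*n - 50)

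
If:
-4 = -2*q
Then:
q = 2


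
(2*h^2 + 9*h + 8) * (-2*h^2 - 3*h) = -4*h^4 - 24*h^3 - 43*h^2 - 24*h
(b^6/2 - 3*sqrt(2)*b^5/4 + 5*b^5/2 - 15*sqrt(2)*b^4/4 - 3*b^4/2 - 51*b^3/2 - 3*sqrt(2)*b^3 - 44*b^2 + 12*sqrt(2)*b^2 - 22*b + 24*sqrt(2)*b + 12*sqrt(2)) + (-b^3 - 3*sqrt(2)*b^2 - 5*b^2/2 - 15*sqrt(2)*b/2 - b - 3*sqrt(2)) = b^6/2 - 3*sqrt(2)*b^5/4 + 5*b^5/2 - 15*sqrt(2)*b^4/4 - 3*b^4/2 - 53*b^3/2 - 3*sqrt(2)*b^3 - 93*b^2/2 + 9*sqrt(2)*b^2 - 23*b + 33*sqrt(2)*b/2 + 9*sqrt(2)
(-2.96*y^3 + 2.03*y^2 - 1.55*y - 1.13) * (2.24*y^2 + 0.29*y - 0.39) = -6.6304*y^5 + 3.6888*y^4 - 1.7289*y^3 - 3.7724*y^2 + 0.2768*y + 0.4407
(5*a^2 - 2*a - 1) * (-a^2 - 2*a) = -5*a^4 - 8*a^3 + 5*a^2 + 2*a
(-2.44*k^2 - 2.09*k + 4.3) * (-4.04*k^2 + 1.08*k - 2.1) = 9.8576*k^4 + 5.8084*k^3 - 14.5052*k^2 + 9.033*k - 9.03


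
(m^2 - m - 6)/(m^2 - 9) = (m + 2)/(m + 3)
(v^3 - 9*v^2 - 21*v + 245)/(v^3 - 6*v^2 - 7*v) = (v^2 - 2*v - 35)/(v*(v + 1))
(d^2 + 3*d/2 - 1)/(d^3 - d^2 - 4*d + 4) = (d - 1/2)/(d^2 - 3*d + 2)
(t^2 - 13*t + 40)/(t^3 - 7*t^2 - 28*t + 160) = (t - 5)/(t^2 + t - 20)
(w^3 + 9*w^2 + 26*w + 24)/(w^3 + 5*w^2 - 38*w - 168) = (w^2 + 5*w + 6)/(w^2 + w - 42)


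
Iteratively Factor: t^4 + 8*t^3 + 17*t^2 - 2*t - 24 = (t + 2)*(t^3 + 6*t^2 + 5*t - 12) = (t + 2)*(t + 3)*(t^2 + 3*t - 4) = (t - 1)*(t + 2)*(t + 3)*(t + 4)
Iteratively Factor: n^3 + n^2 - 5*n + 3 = (n - 1)*(n^2 + 2*n - 3) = (n - 1)*(n + 3)*(n - 1)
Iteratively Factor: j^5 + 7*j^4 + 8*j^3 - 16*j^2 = (j + 4)*(j^4 + 3*j^3 - 4*j^2) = j*(j + 4)*(j^3 + 3*j^2 - 4*j) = j*(j - 1)*(j + 4)*(j^2 + 4*j) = j^2*(j - 1)*(j + 4)*(j + 4)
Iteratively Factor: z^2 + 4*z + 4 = (z + 2)*(z + 2)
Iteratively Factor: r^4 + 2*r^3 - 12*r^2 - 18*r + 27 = (r - 1)*(r^3 + 3*r^2 - 9*r - 27) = (r - 1)*(r + 3)*(r^2 - 9) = (r - 1)*(r + 3)^2*(r - 3)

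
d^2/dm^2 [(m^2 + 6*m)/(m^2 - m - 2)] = 2*(7*m^3 + 6*m^2 + 36*m - 8)/(m^6 - 3*m^5 - 3*m^4 + 11*m^3 + 6*m^2 - 12*m - 8)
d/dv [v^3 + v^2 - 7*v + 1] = 3*v^2 + 2*v - 7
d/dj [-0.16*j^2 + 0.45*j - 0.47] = 0.45 - 0.32*j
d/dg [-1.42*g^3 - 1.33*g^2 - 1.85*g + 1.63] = -4.26*g^2 - 2.66*g - 1.85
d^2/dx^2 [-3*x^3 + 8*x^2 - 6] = 16 - 18*x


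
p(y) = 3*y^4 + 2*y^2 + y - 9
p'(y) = 12*y^3 + 4*y + 1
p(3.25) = 350.07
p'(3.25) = 425.94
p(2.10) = 60.26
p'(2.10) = 120.53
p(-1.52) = 10.11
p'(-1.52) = -47.22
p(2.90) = 222.90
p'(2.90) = 305.27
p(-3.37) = 397.28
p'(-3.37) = -471.75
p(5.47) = 2742.09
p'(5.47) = 1986.89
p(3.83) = 669.70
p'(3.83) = 690.50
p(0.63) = -7.10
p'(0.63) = 6.52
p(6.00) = 3957.00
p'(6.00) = 2617.00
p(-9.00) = 19827.00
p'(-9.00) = -8783.00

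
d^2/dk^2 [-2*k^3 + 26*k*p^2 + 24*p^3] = -12*k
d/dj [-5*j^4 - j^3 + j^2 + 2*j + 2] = -20*j^3 - 3*j^2 + 2*j + 2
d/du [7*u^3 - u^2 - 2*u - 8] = 21*u^2 - 2*u - 2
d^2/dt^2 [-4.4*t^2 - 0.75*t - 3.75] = -8.80000000000000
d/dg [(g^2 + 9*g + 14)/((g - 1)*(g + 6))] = 4*(-g^2 - 10*g - 31)/(g^4 + 10*g^3 + 13*g^2 - 60*g + 36)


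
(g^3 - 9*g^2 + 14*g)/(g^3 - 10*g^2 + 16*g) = (g - 7)/(g - 8)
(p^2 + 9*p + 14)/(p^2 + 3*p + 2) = (p + 7)/(p + 1)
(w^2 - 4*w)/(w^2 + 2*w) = (w - 4)/(w + 2)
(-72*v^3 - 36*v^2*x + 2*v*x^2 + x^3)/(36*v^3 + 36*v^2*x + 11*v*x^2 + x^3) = (-6*v + x)/(3*v + x)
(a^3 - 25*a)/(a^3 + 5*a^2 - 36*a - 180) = a*(a - 5)/(a^2 - 36)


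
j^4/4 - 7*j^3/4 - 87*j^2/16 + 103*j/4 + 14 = (j/4 + 1)*(j - 8)*(j - 7/2)*(j + 1/2)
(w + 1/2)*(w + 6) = w^2 + 13*w/2 + 3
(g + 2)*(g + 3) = g^2 + 5*g + 6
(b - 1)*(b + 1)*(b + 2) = b^3 + 2*b^2 - b - 2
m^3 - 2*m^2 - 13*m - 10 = (m - 5)*(m + 1)*(m + 2)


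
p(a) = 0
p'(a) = 0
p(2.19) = 0.00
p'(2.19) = 0.00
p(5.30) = 0.00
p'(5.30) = 0.00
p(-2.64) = 0.00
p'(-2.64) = 0.00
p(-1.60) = 0.00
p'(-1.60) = 0.00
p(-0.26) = 0.00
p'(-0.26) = 0.00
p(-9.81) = 0.00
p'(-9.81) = 0.00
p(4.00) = 0.00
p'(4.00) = 0.00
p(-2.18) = 0.00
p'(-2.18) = 0.00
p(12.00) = 0.00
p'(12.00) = 0.00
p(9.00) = 0.00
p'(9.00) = 0.00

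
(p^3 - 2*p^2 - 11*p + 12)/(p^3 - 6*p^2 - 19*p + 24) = (p - 4)/(p - 8)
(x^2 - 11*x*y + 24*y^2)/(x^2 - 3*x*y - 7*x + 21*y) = (x - 8*y)/(x - 7)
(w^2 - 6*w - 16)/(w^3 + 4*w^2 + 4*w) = (w - 8)/(w*(w + 2))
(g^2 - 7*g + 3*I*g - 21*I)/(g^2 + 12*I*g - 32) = (g^2 + g*(-7 + 3*I) - 21*I)/(g^2 + 12*I*g - 32)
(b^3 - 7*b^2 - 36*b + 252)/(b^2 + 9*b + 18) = (b^2 - 13*b + 42)/(b + 3)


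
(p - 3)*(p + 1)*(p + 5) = p^3 + 3*p^2 - 13*p - 15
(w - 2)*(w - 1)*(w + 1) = w^3 - 2*w^2 - w + 2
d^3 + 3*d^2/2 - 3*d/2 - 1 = (d - 1)*(d + 1/2)*(d + 2)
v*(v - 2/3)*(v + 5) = v^3 + 13*v^2/3 - 10*v/3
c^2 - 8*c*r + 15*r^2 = (c - 5*r)*(c - 3*r)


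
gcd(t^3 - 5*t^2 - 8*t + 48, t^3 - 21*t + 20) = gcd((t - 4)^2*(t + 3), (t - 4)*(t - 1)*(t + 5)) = t - 4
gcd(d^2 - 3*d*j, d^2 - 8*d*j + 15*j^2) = d - 3*j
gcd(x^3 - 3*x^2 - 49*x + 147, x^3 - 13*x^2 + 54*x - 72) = x - 3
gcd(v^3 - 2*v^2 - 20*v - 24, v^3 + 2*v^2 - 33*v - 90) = v - 6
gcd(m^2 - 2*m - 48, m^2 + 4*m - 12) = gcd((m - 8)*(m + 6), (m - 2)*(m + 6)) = m + 6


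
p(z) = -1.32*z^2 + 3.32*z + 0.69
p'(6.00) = -12.52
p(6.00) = -26.91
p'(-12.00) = 35.00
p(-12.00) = -229.23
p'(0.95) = 0.81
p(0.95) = 2.65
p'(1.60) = -0.90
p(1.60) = 2.62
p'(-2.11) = 8.89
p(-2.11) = -12.19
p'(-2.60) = 10.18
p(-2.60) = -16.87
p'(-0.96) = 5.85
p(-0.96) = -3.71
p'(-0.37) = 4.30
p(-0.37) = -0.72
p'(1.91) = -1.72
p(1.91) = 2.22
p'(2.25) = -2.62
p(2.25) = 1.48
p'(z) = 3.32 - 2.64*z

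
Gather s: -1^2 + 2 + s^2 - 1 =s^2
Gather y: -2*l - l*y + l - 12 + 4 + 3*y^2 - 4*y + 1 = -l + 3*y^2 + y*(-l - 4) - 7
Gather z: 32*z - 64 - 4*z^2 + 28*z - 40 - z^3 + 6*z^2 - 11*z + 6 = -z^3 + 2*z^2 + 49*z - 98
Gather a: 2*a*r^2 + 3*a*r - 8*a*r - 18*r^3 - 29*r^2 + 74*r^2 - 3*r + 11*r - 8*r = a*(2*r^2 - 5*r) - 18*r^3 + 45*r^2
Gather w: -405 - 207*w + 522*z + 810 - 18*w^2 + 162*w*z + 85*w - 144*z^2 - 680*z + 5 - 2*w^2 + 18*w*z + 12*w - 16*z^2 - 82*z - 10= -20*w^2 + w*(180*z - 110) - 160*z^2 - 240*z + 400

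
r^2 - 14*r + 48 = (r - 8)*(r - 6)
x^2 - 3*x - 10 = (x - 5)*(x + 2)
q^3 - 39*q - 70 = (q - 7)*(q + 2)*(q + 5)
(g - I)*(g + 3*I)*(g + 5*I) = g^3 + 7*I*g^2 - 7*g + 15*I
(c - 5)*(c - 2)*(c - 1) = c^3 - 8*c^2 + 17*c - 10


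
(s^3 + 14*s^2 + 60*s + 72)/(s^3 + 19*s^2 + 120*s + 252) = (s + 2)/(s + 7)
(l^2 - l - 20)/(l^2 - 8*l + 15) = (l + 4)/(l - 3)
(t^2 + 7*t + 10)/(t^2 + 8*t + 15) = (t + 2)/(t + 3)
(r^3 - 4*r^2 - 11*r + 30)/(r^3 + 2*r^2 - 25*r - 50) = (r^2 + r - 6)/(r^2 + 7*r + 10)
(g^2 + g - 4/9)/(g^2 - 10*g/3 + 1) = (g + 4/3)/(g - 3)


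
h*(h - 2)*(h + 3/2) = h^3 - h^2/2 - 3*h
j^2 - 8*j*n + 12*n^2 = (j - 6*n)*(j - 2*n)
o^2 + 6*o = o*(o + 6)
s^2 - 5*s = s*(s - 5)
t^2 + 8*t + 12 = (t + 2)*(t + 6)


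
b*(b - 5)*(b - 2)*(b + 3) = b^4 - 4*b^3 - 11*b^2 + 30*b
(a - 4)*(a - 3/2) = a^2 - 11*a/2 + 6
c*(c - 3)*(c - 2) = c^3 - 5*c^2 + 6*c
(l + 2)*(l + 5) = l^2 + 7*l + 10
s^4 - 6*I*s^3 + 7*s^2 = s^2*(s - 7*I)*(s + I)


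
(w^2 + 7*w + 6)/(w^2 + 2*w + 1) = (w + 6)/(w + 1)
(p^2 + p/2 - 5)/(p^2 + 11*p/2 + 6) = (2*p^2 + p - 10)/(2*p^2 + 11*p + 12)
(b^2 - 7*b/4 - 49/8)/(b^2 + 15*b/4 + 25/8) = (8*b^2 - 14*b - 49)/(8*b^2 + 30*b + 25)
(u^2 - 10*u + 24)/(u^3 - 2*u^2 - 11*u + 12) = (u - 6)/(u^2 + 2*u - 3)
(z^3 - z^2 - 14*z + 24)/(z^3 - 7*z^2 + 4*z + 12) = (z^2 + z - 12)/(z^2 - 5*z - 6)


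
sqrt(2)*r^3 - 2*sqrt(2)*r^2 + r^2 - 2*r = r*(r - 2)*(sqrt(2)*r + 1)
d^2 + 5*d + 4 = (d + 1)*(d + 4)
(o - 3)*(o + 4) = o^2 + o - 12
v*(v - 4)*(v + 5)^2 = v^4 + 6*v^3 - 15*v^2 - 100*v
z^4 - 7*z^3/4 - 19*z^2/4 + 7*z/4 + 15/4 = (z - 3)*(z - 1)*(z + 1)*(z + 5/4)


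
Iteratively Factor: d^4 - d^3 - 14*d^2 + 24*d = (d)*(d^3 - d^2 - 14*d + 24) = d*(d + 4)*(d^2 - 5*d + 6) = d*(d - 3)*(d + 4)*(d - 2)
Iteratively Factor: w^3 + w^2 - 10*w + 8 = (w - 2)*(w^2 + 3*w - 4) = (w - 2)*(w - 1)*(w + 4)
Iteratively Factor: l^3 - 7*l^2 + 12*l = (l - 3)*(l^2 - 4*l) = l*(l - 3)*(l - 4)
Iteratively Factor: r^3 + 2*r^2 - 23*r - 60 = (r + 3)*(r^2 - r - 20) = (r - 5)*(r + 3)*(r + 4)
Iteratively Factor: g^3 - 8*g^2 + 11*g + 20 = (g - 4)*(g^2 - 4*g - 5) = (g - 5)*(g - 4)*(g + 1)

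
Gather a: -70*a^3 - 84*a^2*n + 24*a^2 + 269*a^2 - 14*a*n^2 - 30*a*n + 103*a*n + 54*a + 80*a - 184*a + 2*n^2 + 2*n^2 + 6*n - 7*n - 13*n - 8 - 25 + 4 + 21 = -70*a^3 + a^2*(293 - 84*n) + a*(-14*n^2 + 73*n - 50) + 4*n^2 - 14*n - 8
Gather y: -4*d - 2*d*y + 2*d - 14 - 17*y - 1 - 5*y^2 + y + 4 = -2*d - 5*y^2 + y*(-2*d - 16) - 11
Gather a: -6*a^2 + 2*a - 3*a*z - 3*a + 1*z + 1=-6*a^2 + a*(-3*z - 1) + z + 1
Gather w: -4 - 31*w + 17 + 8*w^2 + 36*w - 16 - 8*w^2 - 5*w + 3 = 0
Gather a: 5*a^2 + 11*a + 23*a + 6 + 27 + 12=5*a^2 + 34*a + 45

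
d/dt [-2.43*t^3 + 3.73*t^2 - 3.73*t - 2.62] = -7.29*t^2 + 7.46*t - 3.73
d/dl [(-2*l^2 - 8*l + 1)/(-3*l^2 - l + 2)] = (-22*l^2 - 2*l - 15)/(9*l^4 + 6*l^3 - 11*l^2 - 4*l + 4)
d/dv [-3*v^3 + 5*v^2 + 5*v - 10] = -9*v^2 + 10*v + 5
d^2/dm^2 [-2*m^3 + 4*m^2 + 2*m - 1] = 8 - 12*m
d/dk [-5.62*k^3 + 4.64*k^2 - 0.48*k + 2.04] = -16.86*k^2 + 9.28*k - 0.48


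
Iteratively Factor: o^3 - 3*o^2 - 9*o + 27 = (o - 3)*(o^2 - 9) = (o - 3)^2*(o + 3)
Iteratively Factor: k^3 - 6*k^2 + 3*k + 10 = (k - 2)*(k^2 - 4*k - 5) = (k - 5)*(k - 2)*(k + 1)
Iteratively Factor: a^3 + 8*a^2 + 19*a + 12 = (a + 1)*(a^2 + 7*a + 12) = (a + 1)*(a + 4)*(a + 3)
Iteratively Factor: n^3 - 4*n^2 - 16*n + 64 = (n - 4)*(n^2 - 16) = (n - 4)*(n + 4)*(n - 4)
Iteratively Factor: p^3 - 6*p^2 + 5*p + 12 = (p + 1)*(p^2 - 7*p + 12) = (p - 3)*(p + 1)*(p - 4)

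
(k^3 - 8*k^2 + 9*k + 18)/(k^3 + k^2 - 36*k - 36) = (k - 3)/(k + 6)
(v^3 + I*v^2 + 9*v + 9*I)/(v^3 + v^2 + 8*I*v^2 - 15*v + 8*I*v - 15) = (v^2 - 2*I*v + 3)/(v^2 + v*(1 + 5*I) + 5*I)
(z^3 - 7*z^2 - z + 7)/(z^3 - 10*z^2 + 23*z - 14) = (z + 1)/(z - 2)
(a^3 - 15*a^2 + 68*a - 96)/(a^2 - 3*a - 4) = (a^2 - 11*a + 24)/(a + 1)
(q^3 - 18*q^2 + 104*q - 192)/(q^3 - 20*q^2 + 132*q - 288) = (q - 4)/(q - 6)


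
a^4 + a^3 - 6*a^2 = a^2*(a - 2)*(a + 3)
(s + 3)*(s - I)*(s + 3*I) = s^3 + 3*s^2 + 2*I*s^2 + 3*s + 6*I*s + 9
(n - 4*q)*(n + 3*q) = n^2 - n*q - 12*q^2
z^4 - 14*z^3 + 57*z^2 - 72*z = z*(z - 8)*(z - 3)^2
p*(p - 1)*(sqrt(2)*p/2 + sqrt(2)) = sqrt(2)*p^3/2 + sqrt(2)*p^2/2 - sqrt(2)*p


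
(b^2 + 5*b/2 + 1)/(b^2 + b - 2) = (b + 1/2)/(b - 1)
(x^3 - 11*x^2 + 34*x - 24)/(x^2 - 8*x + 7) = (x^2 - 10*x + 24)/(x - 7)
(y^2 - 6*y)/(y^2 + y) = (y - 6)/(y + 1)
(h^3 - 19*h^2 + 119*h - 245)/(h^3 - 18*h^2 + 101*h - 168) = (h^2 - 12*h + 35)/(h^2 - 11*h + 24)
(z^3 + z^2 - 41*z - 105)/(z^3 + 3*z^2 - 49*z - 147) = (z + 5)/(z + 7)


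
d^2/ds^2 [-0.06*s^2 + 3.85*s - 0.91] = -0.120000000000000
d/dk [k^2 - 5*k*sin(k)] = -5*k*cos(k) + 2*k - 5*sin(k)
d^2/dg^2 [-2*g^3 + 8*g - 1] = -12*g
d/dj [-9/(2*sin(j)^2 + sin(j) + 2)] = 9*(4*sin(j) + 1)*cos(j)/(sin(j) - cos(2*j) + 3)^2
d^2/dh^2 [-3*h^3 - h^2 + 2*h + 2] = -18*h - 2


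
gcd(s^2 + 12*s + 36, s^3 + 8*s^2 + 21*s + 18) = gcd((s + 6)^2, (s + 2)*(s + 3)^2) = 1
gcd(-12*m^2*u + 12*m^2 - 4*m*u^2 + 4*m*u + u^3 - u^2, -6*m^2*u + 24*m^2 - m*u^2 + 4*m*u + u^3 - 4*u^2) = 2*m + u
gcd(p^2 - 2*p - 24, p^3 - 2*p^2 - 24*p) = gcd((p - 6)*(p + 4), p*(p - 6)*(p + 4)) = p^2 - 2*p - 24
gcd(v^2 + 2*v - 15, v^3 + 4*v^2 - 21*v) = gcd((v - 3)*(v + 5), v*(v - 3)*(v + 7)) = v - 3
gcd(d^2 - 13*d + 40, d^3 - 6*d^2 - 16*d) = d - 8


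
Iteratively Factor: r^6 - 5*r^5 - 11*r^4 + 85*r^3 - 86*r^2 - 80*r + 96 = (r - 4)*(r^5 - r^4 - 15*r^3 + 25*r^2 + 14*r - 24) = (r - 4)*(r - 3)*(r^4 + 2*r^3 - 9*r^2 - 2*r + 8) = (r - 4)*(r - 3)*(r + 1)*(r^3 + r^2 - 10*r + 8) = (r - 4)*(r - 3)*(r - 2)*(r + 1)*(r^2 + 3*r - 4) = (r - 4)*(r - 3)*(r - 2)*(r - 1)*(r + 1)*(r + 4)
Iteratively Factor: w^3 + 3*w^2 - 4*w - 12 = (w + 2)*(w^2 + w - 6) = (w - 2)*(w + 2)*(w + 3)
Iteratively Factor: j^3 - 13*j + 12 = (j - 1)*(j^2 + j - 12) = (j - 3)*(j - 1)*(j + 4)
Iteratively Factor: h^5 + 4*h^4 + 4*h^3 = (h)*(h^4 + 4*h^3 + 4*h^2) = h^2*(h^3 + 4*h^2 + 4*h) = h^3*(h^2 + 4*h + 4) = h^3*(h + 2)*(h + 2)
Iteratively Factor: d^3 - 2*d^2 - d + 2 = (d - 2)*(d^2 - 1) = (d - 2)*(d - 1)*(d + 1)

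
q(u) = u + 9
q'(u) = 1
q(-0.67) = 8.33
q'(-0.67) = 1.00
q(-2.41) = 6.59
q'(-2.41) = 1.00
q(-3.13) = 5.87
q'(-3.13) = 1.00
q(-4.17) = 4.83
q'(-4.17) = 1.00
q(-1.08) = 7.92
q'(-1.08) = 1.00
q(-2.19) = 6.81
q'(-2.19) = 1.00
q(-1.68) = 7.32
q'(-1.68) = 1.00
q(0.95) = 9.95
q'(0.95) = 1.00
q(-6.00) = 3.00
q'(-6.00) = 1.00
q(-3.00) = 6.00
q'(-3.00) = 1.00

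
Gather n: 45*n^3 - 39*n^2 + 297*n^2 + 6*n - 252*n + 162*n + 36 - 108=45*n^3 + 258*n^2 - 84*n - 72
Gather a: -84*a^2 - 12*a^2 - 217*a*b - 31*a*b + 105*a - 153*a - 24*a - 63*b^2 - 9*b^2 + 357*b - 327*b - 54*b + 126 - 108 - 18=-96*a^2 + a*(-248*b - 72) - 72*b^2 - 24*b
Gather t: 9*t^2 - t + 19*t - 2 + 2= 9*t^2 + 18*t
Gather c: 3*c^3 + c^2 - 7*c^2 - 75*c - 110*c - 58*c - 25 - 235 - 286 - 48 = 3*c^3 - 6*c^2 - 243*c - 594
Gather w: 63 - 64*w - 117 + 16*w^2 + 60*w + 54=16*w^2 - 4*w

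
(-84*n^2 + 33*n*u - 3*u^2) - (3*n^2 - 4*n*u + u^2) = -87*n^2 + 37*n*u - 4*u^2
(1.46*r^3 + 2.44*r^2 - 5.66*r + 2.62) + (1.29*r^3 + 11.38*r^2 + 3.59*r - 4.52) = 2.75*r^3 + 13.82*r^2 - 2.07*r - 1.9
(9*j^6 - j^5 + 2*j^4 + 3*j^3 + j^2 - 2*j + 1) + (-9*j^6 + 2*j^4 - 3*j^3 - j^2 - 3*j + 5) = -j^5 + 4*j^4 - 5*j + 6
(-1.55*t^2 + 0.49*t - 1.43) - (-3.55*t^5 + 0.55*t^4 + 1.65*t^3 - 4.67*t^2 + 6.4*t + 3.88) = 3.55*t^5 - 0.55*t^4 - 1.65*t^3 + 3.12*t^2 - 5.91*t - 5.31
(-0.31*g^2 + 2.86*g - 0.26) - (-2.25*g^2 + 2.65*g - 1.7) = 1.94*g^2 + 0.21*g + 1.44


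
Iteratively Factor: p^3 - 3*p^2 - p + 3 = (p - 1)*(p^2 - 2*p - 3) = (p - 1)*(p + 1)*(p - 3)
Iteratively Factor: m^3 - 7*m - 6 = (m + 1)*(m^2 - m - 6) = (m + 1)*(m + 2)*(m - 3)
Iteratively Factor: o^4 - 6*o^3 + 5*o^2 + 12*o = (o - 4)*(o^3 - 2*o^2 - 3*o) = (o - 4)*(o + 1)*(o^2 - 3*o) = o*(o - 4)*(o + 1)*(o - 3)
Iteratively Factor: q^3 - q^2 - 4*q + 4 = (q - 1)*(q^2 - 4) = (q - 1)*(q + 2)*(q - 2)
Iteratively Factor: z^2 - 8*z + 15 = (z - 5)*(z - 3)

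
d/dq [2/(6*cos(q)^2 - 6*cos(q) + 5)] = 12*(-sin(q) + sin(2*q))/(6*cos(q) - 3*cos(2*q) - 8)^2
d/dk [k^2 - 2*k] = 2*k - 2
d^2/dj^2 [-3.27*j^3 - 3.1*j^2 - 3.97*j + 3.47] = -19.62*j - 6.2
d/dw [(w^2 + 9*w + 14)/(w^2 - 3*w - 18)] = 4*(-3*w^2 - 16*w - 30)/(w^4 - 6*w^3 - 27*w^2 + 108*w + 324)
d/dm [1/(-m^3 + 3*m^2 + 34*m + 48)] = (3*m^2 - 6*m - 34)/(-m^3 + 3*m^2 + 34*m + 48)^2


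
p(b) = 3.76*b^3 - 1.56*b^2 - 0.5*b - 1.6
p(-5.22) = -576.31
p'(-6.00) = 424.30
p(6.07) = 778.81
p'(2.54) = 64.35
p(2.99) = 83.47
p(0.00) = -1.60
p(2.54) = 48.68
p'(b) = 11.28*b^2 - 3.12*b - 0.5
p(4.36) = 278.20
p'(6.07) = 396.17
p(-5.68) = -738.11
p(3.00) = 84.38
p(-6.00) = -866.92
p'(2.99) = 91.02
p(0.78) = -1.15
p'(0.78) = 3.93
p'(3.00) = 91.66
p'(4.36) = 200.33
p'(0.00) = -0.50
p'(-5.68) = 381.14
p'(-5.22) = 323.15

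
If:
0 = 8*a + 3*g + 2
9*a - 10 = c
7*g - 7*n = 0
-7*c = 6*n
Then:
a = 74/47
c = 196/47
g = -686/141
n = -686/141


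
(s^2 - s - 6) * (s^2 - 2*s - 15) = s^4 - 3*s^3 - 19*s^2 + 27*s + 90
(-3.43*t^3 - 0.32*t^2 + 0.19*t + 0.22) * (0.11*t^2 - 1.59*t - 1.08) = -0.3773*t^5 + 5.4185*t^4 + 4.2341*t^3 + 0.0677*t^2 - 0.555*t - 0.2376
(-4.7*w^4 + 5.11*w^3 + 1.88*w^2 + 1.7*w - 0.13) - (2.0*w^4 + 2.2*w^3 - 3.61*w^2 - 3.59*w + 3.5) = -6.7*w^4 + 2.91*w^3 + 5.49*w^2 + 5.29*w - 3.63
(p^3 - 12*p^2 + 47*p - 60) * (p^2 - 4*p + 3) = p^5 - 16*p^4 + 98*p^3 - 284*p^2 + 381*p - 180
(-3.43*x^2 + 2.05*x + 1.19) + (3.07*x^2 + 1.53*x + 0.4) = -0.36*x^2 + 3.58*x + 1.59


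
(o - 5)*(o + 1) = o^2 - 4*o - 5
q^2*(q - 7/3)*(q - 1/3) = q^4 - 8*q^3/3 + 7*q^2/9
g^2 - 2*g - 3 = (g - 3)*(g + 1)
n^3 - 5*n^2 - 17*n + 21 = (n - 7)*(n - 1)*(n + 3)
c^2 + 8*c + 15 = (c + 3)*(c + 5)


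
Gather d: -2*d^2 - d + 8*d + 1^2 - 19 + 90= -2*d^2 + 7*d + 72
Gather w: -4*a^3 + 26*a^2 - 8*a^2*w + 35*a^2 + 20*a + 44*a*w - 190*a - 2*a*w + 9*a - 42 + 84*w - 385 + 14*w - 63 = -4*a^3 + 61*a^2 - 161*a + w*(-8*a^2 + 42*a + 98) - 490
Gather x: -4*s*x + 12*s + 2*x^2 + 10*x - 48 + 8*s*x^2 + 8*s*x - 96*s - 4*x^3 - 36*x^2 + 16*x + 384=-84*s - 4*x^3 + x^2*(8*s - 34) + x*(4*s + 26) + 336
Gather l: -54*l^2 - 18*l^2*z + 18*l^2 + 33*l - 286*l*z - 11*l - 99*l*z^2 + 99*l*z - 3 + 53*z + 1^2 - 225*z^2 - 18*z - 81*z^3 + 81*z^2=l^2*(-18*z - 36) + l*(-99*z^2 - 187*z + 22) - 81*z^3 - 144*z^2 + 35*z - 2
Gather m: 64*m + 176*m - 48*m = 192*m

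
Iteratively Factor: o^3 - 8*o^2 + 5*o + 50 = (o - 5)*(o^2 - 3*o - 10) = (o - 5)*(o + 2)*(o - 5)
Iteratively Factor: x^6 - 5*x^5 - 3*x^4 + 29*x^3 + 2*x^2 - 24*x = (x - 4)*(x^5 - x^4 - 7*x^3 + x^2 + 6*x) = x*(x - 4)*(x^4 - x^3 - 7*x^2 + x + 6) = x*(x - 4)*(x + 1)*(x^3 - 2*x^2 - 5*x + 6) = x*(x - 4)*(x - 1)*(x + 1)*(x^2 - x - 6) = x*(x - 4)*(x - 3)*(x - 1)*(x + 1)*(x + 2)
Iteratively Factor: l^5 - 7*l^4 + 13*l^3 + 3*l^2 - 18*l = (l - 3)*(l^4 - 4*l^3 + l^2 + 6*l) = (l - 3)*(l + 1)*(l^3 - 5*l^2 + 6*l) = l*(l - 3)*(l + 1)*(l^2 - 5*l + 6) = l*(l - 3)^2*(l + 1)*(l - 2)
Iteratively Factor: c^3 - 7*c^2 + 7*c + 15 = (c + 1)*(c^2 - 8*c + 15) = (c - 5)*(c + 1)*(c - 3)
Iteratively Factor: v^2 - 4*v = (v)*(v - 4)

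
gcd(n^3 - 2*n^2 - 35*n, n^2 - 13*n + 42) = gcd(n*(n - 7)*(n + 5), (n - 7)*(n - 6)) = n - 7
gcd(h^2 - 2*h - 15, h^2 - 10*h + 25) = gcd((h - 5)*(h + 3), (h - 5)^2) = h - 5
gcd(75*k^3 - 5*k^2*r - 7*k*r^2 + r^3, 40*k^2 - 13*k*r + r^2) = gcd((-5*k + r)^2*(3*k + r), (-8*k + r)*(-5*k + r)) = -5*k + r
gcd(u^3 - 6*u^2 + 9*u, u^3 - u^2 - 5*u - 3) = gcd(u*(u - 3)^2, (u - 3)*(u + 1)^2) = u - 3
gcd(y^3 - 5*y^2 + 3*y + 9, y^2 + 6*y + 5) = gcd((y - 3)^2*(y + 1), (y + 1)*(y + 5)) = y + 1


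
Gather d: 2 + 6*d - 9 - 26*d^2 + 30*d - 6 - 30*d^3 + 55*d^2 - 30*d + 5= -30*d^3 + 29*d^2 + 6*d - 8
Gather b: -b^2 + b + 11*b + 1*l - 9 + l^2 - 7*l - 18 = -b^2 + 12*b + l^2 - 6*l - 27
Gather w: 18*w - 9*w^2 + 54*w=-9*w^2 + 72*w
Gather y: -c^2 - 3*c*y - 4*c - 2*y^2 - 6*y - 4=-c^2 - 4*c - 2*y^2 + y*(-3*c - 6) - 4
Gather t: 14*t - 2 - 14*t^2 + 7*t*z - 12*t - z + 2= -14*t^2 + t*(7*z + 2) - z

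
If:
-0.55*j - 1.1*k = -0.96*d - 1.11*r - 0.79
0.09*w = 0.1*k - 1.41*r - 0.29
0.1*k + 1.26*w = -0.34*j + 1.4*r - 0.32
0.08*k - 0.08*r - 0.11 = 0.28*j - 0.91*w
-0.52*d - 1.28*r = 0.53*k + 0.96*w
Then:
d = -0.16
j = -0.86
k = 0.88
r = -0.13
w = -0.23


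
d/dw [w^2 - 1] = 2*w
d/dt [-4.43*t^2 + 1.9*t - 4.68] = 1.9 - 8.86*t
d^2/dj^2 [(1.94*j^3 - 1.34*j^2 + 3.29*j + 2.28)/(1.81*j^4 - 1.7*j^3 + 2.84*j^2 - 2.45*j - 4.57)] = (12.711268*j^9 - 26.339844*j^8 + 94.2452520000001*j^7 + 132.621612*j^6 + 213.396288*j^5 - 131.128866*j^4 + 554.122172*j^3 + 112.885908*j^2 + 297.836388*j - 43.089774)/(5.929741*j^12 - 16.70811*j^11 + 43.605072*j^10 - 81.424415*j^9 + 68.735577*j^8 - 53.5686*j^7 - 54.100189*j^6 + 164.08284*j^5 - 60.237369*j^4 + 69.569245*j^3 + 95.645073*j^2 - 153.504015*j - 95.443993)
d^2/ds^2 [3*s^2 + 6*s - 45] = 6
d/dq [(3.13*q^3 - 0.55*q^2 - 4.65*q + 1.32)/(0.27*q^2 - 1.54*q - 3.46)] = (0.8451*q^4 - 9.6404*q^3 - 30.3869*q^2 + 3.0932*q + 18.1218)/(0.0729*q^4 - 0.8316*q^3 + 0.5032*q^2 + 10.6568*q + 11.9716)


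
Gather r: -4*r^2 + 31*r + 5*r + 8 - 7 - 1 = -4*r^2 + 36*r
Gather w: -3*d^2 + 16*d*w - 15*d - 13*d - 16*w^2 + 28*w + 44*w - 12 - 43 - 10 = -3*d^2 - 28*d - 16*w^2 + w*(16*d + 72) - 65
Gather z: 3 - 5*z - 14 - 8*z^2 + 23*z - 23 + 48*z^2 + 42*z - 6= 40*z^2 + 60*z - 40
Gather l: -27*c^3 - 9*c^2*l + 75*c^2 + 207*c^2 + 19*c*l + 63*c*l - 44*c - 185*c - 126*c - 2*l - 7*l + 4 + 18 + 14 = -27*c^3 + 282*c^2 - 355*c + l*(-9*c^2 + 82*c - 9) + 36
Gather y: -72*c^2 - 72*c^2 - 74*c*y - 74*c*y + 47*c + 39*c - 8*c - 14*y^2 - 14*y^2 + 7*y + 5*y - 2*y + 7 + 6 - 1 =-144*c^2 + 78*c - 28*y^2 + y*(10 - 148*c) + 12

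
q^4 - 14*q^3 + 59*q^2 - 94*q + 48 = (q - 8)*(q - 3)*(q - 2)*(q - 1)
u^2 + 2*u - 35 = (u - 5)*(u + 7)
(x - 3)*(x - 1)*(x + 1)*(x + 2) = x^4 - x^3 - 7*x^2 + x + 6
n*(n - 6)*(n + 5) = n^3 - n^2 - 30*n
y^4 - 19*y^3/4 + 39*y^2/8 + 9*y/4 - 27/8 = (y - 3)*(y - 3/2)*(y - 1)*(y + 3/4)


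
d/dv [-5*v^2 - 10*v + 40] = -10*v - 10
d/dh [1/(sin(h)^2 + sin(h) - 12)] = -(2*sin(h) + 1)*cos(h)/(sin(h)^2 + sin(h) - 12)^2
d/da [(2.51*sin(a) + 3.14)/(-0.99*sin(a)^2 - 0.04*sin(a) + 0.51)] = (2.4849*sin(a)^2 + 6.2172*sin(a) + 1.4057)*cos(a)/(0.9801*sin(a)^4 + 0.0792*sin(a)^3 - 1.0082*sin(a)^2 - 0.0408*sin(a) + 0.2601)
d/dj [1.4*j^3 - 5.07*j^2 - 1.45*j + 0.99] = 4.2*j^2 - 10.14*j - 1.45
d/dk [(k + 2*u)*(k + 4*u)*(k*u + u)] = u*(3*k^2 + 12*k*u + 2*k + 8*u^2 + 6*u)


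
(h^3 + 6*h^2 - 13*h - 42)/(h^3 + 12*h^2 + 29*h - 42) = (h^2 - h - 6)/(h^2 + 5*h - 6)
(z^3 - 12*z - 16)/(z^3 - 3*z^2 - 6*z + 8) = (z + 2)/(z - 1)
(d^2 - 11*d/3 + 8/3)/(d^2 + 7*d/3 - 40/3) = (d - 1)/(d + 5)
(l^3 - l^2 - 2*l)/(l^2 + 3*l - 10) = l*(l + 1)/(l + 5)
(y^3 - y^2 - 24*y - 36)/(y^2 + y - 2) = (y^2 - 3*y - 18)/(y - 1)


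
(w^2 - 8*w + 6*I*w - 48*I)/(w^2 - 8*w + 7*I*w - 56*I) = (w + 6*I)/(w + 7*I)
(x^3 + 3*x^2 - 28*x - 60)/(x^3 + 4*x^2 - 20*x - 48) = (x - 5)/(x - 4)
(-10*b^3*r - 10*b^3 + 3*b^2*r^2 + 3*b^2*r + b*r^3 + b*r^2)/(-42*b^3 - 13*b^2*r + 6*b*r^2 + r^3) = b*(10*b^2*r + 10*b^2 - 3*b*r^2 - 3*b*r - r^3 - r^2)/(42*b^3 + 13*b^2*r - 6*b*r^2 - r^3)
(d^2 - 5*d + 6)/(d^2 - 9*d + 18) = (d - 2)/(d - 6)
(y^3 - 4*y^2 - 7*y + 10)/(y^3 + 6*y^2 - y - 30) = (y^3 - 4*y^2 - 7*y + 10)/(y^3 + 6*y^2 - y - 30)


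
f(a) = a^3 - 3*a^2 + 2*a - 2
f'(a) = 3*a^2 - 6*a + 2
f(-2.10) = -28.69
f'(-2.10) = 27.83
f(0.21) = -1.70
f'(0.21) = 0.87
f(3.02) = 4.22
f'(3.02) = 11.24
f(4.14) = 25.82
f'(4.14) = 28.58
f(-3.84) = -110.54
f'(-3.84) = 69.28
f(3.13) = 5.53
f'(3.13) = 12.61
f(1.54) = -2.38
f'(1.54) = -0.13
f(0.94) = -1.94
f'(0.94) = -0.99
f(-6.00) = -338.00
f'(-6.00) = 146.00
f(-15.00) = -4082.00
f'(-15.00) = 767.00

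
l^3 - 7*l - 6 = (l - 3)*(l + 1)*(l + 2)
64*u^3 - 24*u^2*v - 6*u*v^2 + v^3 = (-8*u + v)*(-2*u + v)*(4*u + v)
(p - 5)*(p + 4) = p^2 - p - 20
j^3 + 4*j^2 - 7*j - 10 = (j - 2)*(j + 1)*(j + 5)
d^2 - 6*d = d*(d - 6)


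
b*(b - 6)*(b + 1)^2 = b^4 - 4*b^3 - 11*b^2 - 6*b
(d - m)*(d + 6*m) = d^2 + 5*d*m - 6*m^2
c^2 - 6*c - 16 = (c - 8)*(c + 2)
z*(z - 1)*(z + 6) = z^3 + 5*z^2 - 6*z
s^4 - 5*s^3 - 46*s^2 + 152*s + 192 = (s - 8)*(s - 4)*(s + 1)*(s + 6)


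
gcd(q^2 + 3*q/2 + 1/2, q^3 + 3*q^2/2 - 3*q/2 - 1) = q + 1/2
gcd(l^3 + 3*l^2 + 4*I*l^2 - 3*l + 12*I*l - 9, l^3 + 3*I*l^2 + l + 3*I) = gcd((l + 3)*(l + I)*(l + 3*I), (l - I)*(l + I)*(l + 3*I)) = l^2 + 4*I*l - 3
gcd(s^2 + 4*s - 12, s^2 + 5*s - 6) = s + 6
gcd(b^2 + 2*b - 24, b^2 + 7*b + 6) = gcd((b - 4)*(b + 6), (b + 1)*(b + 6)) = b + 6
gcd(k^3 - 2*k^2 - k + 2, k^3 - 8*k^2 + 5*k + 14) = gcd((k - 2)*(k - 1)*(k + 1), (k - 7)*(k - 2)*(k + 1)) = k^2 - k - 2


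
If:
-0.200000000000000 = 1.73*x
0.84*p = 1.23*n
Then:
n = 0.682926829268293*p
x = -0.12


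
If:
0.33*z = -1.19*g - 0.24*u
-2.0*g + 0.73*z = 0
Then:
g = 0.365*z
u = -3.18479166666667*z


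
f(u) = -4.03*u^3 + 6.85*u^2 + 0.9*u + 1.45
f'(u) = -12.09*u^2 + 13.7*u + 0.9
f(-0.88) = 8.71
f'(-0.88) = -20.52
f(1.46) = 4.82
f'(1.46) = -4.87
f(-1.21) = 17.53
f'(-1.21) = -33.38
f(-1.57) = 32.52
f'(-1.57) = -50.41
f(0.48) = 3.01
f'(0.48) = 4.69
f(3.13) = -52.20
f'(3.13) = -74.66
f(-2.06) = 63.89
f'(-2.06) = -78.63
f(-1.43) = 25.96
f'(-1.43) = -43.41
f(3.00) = -43.01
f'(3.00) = -66.81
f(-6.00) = 1113.13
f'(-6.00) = -516.54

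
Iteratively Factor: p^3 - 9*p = (p)*(p^2 - 9) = p*(p + 3)*(p - 3)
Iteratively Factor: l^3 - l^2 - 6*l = (l - 3)*(l^2 + 2*l) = (l - 3)*(l + 2)*(l)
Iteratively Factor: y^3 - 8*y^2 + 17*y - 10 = (y - 5)*(y^2 - 3*y + 2) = (y - 5)*(y - 2)*(y - 1)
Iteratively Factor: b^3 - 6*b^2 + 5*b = (b - 1)*(b^2 - 5*b) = b*(b - 1)*(b - 5)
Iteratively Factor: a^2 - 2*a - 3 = (a + 1)*(a - 3)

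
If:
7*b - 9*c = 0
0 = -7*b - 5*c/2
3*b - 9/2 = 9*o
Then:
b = 0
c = 0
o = -1/2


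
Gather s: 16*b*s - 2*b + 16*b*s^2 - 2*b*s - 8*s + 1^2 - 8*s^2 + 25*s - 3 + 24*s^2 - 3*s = -2*b + s^2*(16*b + 16) + s*(14*b + 14) - 2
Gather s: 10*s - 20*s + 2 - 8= -10*s - 6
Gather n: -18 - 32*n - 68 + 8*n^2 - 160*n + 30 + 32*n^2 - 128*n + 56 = 40*n^2 - 320*n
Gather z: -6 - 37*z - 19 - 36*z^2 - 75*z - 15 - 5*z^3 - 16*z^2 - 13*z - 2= -5*z^3 - 52*z^2 - 125*z - 42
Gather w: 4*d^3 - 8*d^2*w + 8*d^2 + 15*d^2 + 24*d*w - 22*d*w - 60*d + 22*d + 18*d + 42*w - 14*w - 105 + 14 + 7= 4*d^3 + 23*d^2 - 20*d + w*(-8*d^2 + 2*d + 28) - 84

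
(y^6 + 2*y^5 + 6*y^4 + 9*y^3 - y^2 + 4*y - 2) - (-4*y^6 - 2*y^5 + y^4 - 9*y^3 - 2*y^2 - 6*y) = 5*y^6 + 4*y^5 + 5*y^4 + 18*y^3 + y^2 + 10*y - 2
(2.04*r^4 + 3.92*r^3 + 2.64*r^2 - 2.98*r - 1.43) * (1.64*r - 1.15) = 3.3456*r^5 + 4.0828*r^4 - 0.1784*r^3 - 7.9232*r^2 + 1.0818*r + 1.6445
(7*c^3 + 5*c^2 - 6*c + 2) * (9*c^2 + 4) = 63*c^5 + 45*c^4 - 26*c^3 + 38*c^2 - 24*c + 8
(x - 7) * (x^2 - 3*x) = x^3 - 10*x^2 + 21*x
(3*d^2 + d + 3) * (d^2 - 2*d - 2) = 3*d^4 - 5*d^3 - 5*d^2 - 8*d - 6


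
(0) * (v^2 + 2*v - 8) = 0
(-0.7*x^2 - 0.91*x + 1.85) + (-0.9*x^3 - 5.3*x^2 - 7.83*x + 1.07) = -0.9*x^3 - 6.0*x^2 - 8.74*x + 2.92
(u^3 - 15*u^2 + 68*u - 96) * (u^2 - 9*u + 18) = u^5 - 24*u^4 + 221*u^3 - 978*u^2 + 2088*u - 1728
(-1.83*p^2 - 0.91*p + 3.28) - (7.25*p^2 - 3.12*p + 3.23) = -9.08*p^2 + 2.21*p + 0.0499999999999998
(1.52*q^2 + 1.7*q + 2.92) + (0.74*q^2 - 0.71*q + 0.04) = 2.26*q^2 + 0.99*q + 2.96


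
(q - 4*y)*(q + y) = q^2 - 3*q*y - 4*y^2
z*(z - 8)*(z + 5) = z^3 - 3*z^2 - 40*z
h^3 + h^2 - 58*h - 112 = (h - 8)*(h + 2)*(h + 7)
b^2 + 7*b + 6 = (b + 1)*(b + 6)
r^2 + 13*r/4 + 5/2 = (r + 5/4)*(r + 2)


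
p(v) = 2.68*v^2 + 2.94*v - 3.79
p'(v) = 5.36*v + 2.94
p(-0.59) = -4.59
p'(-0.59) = -0.22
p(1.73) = 9.32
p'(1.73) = 12.21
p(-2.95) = 10.86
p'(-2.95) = -12.87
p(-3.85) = 24.62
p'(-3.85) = -17.70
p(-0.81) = -4.41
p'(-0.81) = -1.40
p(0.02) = -3.73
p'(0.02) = 3.05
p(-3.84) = 24.44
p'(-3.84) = -17.64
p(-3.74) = 22.70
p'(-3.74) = -17.11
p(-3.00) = 11.51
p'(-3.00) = -13.14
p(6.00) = 110.33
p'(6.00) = 35.10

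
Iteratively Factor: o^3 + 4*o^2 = (o)*(o^2 + 4*o) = o*(o + 4)*(o)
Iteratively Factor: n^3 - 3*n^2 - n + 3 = (n - 3)*(n^2 - 1) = (n - 3)*(n - 1)*(n + 1)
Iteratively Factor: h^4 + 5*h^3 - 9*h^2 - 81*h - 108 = (h - 4)*(h^3 + 9*h^2 + 27*h + 27) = (h - 4)*(h + 3)*(h^2 + 6*h + 9) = (h - 4)*(h + 3)^2*(h + 3)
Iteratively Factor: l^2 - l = (l - 1)*(l)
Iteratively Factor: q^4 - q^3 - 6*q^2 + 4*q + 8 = (q + 2)*(q^3 - 3*q^2 + 4) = (q - 2)*(q + 2)*(q^2 - q - 2) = (q - 2)^2*(q + 2)*(q + 1)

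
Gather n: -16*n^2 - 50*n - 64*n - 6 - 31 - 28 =-16*n^2 - 114*n - 65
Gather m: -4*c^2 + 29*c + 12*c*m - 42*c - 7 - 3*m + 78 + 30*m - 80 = -4*c^2 - 13*c + m*(12*c + 27) - 9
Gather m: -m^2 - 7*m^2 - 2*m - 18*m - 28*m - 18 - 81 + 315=-8*m^2 - 48*m + 216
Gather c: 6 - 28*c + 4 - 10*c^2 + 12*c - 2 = -10*c^2 - 16*c + 8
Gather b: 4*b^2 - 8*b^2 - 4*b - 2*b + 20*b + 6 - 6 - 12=-4*b^2 + 14*b - 12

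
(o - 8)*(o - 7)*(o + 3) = o^3 - 12*o^2 + 11*o + 168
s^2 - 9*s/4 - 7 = (s - 4)*(s + 7/4)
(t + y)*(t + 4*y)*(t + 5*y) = t^3 + 10*t^2*y + 29*t*y^2 + 20*y^3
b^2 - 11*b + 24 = (b - 8)*(b - 3)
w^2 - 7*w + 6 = (w - 6)*(w - 1)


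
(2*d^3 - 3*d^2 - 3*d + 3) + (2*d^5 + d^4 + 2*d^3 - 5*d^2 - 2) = 2*d^5 + d^4 + 4*d^3 - 8*d^2 - 3*d + 1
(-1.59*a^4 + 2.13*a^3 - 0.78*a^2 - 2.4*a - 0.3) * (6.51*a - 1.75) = -10.3509*a^5 + 16.6488*a^4 - 8.8053*a^3 - 14.259*a^2 + 2.247*a + 0.525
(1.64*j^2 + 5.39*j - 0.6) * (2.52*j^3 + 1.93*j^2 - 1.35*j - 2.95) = 4.1328*j^5 + 16.748*j^4 + 6.6767*j^3 - 13.2725*j^2 - 15.0905*j + 1.77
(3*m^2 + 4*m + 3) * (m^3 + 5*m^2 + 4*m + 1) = 3*m^5 + 19*m^4 + 35*m^3 + 34*m^2 + 16*m + 3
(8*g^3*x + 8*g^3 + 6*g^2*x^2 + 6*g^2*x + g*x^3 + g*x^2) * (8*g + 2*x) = 64*g^4*x + 64*g^4 + 64*g^3*x^2 + 64*g^3*x + 20*g^2*x^3 + 20*g^2*x^2 + 2*g*x^4 + 2*g*x^3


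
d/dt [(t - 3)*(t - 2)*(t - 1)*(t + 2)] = 4*t^3 - 12*t^2 - 2*t + 16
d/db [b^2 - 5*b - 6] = 2*b - 5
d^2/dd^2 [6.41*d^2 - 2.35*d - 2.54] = 12.8200000000000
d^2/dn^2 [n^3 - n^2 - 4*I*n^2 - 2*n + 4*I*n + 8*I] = 6*n - 2 - 8*I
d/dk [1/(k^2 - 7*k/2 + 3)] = 2*(7 - 4*k)/(2*k^2 - 7*k + 6)^2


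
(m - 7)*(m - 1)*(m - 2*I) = m^3 - 8*m^2 - 2*I*m^2 + 7*m + 16*I*m - 14*I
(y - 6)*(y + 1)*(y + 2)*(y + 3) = y^4 - 25*y^2 - 60*y - 36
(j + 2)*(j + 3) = j^2 + 5*j + 6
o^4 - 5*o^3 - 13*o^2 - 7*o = o*(o - 7)*(o + 1)^2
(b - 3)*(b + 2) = b^2 - b - 6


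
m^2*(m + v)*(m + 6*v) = m^4 + 7*m^3*v + 6*m^2*v^2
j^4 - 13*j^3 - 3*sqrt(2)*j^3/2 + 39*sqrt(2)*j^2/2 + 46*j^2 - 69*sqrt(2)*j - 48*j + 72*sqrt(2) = (j - 8)*(j - 3)*(j - 2)*(j - 3*sqrt(2)/2)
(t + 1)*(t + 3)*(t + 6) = t^3 + 10*t^2 + 27*t + 18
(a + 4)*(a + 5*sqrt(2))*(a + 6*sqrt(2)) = a^3 + 4*a^2 + 11*sqrt(2)*a^2 + 60*a + 44*sqrt(2)*a + 240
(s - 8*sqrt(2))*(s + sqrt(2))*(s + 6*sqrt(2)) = s^3 - sqrt(2)*s^2 - 100*s - 96*sqrt(2)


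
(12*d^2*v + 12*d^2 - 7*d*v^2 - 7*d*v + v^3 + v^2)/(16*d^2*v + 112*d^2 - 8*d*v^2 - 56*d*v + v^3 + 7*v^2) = (-3*d*v - 3*d + v^2 + v)/(-4*d*v - 28*d + v^2 + 7*v)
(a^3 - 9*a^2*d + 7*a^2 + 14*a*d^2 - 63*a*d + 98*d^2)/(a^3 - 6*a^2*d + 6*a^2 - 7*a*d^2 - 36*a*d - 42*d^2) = (a^2 - 2*a*d + 7*a - 14*d)/(a^2 + a*d + 6*a + 6*d)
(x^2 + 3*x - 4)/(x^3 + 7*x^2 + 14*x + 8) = (x - 1)/(x^2 + 3*x + 2)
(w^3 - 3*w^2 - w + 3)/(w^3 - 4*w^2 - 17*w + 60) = (w^2 - 1)/(w^2 - w - 20)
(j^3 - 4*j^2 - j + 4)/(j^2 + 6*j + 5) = (j^2 - 5*j + 4)/(j + 5)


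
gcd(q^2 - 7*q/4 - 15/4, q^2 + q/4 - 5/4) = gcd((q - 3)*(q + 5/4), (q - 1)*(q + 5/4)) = q + 5/4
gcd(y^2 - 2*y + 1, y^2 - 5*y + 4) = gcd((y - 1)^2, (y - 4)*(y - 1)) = y - 1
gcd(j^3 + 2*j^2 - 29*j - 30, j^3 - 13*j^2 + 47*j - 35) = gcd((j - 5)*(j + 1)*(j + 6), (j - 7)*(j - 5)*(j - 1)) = j - 5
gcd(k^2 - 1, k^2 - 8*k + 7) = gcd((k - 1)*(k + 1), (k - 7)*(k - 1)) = k - 1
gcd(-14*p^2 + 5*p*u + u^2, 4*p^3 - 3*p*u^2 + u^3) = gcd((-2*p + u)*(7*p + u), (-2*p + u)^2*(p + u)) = 2*p - u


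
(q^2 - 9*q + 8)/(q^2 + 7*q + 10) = (q^2 - 9*q + 8)/(q^2 + 7*q + 10)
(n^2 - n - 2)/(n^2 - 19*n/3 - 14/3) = 3*(-n^2 + n + 2)/(-3*n^2 + 19*n + 14)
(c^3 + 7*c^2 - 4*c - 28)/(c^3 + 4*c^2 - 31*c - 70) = (c - 2)/(c - 5)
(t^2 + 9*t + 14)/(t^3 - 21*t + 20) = (t^2 + 9*t + 14)/(t^3 - 21*t + 20)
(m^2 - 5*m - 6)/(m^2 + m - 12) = (m^2 - 5*m - 6)/(m^2 + m - 12)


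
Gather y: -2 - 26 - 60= -88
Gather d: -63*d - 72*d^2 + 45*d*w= -72*d^2 + d*(45*w - 63)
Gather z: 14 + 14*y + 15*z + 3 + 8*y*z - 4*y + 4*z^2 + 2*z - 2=10*y + 4*z^2 + z*(8*y + 17) + 15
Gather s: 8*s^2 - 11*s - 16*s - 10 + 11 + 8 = 8*s^2 - 27*s + 9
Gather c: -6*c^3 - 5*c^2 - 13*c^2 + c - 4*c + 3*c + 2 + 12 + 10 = -6*c^3 - 18*c^2 + 24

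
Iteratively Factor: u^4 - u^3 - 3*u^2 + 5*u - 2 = (u + 2)*(u^3 - 3*u^2 + 3*u - 1) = (u - 1)*(u + 2)*(u^2 - 2*u + 1) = (u - 1)^2*(u + 2)*(u - 1)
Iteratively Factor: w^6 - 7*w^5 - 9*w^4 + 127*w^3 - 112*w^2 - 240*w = (w - 5)*(w^5 - 2*w^4 - 19*w^3 + 32*w^2 + 48*w) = (w - 5)*(w - 4)*(w^4 + 2*w^3 - 11*w^2 - 12*w) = w*(w - 5)*(w - 4)*(w^3 + 2*w^2 - 11*w - 12) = w*(w - 5)*(w - 4)*(w - 3)*(w^2 + 5*w + 4) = w*(w - 5)*(w - 4)*(w - 3)*(w + 4)*(w + 1)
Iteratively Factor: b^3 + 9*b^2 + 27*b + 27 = (b + 3)*(b^2 + 6*b + 9) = (b + 3)^2*(b + 3)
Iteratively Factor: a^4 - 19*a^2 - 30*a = (a + 3)*(a^3 - 3*a^2 - 10*a) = (a - 5)*(a + 3)*(a^2 + 2*a) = a*(a - 5)*(a + 3)*(a + 2)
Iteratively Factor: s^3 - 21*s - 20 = (s - 5)*(s^2 + 5*s + 4) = (s - 5)*(s + 1)*(s + 4)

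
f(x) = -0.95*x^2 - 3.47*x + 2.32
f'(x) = -1.9*x - 3.47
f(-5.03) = -4.26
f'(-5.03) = 6.09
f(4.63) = -34.11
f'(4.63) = -12.27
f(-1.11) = 5.00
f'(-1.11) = -1.36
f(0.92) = -1.68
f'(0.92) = -5.22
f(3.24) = -18.90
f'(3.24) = -9.63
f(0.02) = 2.25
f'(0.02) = -3.51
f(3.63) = -22.79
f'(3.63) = -10.37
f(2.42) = -11.64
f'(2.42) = -8.07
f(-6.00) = -11.06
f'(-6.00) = 7.93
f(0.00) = 2.32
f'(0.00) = -3.47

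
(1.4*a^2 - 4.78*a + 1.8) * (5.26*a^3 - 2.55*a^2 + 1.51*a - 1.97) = 7.364*a^5 - 28.7128*a^4 + 23.771*a^3 - 14.5658*a^2 + 12.1346*a - 3.546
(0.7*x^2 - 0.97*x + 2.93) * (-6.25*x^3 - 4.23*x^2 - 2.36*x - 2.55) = -4.375*x^5 + 3.1015*x^4 - 15.8614*x^3 - 11.8897*x^2 - 4.4413*x - 7.4715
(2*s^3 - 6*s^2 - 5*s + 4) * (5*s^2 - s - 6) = 10*s^5 - 32*s^4 - 31*s^3 + 61*s^2 + 26*s - 24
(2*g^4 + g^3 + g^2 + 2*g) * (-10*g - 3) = -20*g^5 - 16*g^4 - 13*g^3 - 23*g^2 - 6*g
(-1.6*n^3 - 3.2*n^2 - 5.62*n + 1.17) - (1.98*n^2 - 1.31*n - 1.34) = -1.6*n^3 - 5.18*n^2 - 4.31*n + 2.51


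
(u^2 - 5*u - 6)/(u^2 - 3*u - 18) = (u + 1)/(u + 3)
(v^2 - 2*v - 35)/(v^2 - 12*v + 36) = (v^2 - 2*v - 35)/(v^2 - 12*v + 36)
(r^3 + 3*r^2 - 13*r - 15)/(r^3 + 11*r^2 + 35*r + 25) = (r - 3)/(r + 5)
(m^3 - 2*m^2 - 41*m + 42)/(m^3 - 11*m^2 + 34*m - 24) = (m^2 - m - 42)/(m^2 - 10*m + 24)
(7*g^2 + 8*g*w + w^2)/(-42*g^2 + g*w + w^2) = (g + w)/(-6*g + w)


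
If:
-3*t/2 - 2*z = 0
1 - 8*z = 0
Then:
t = -1/6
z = 1/8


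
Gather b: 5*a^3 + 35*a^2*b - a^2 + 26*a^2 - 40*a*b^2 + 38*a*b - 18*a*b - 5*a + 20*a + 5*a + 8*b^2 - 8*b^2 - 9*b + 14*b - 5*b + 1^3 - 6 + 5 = 5*a^3 + 25*a^2 - 40*a*b^2 + 20*a + b*(35*a^2 + 20*a)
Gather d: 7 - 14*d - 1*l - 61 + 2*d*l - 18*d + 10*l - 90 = d*(2*l - 32) + 9*l - 144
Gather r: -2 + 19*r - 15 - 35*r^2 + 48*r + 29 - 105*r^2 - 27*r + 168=-140*r^2 + 40*r + 180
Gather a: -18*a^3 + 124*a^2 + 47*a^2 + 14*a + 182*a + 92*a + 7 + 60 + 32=-18*a^3 + 171*a^2 + 288*a + 99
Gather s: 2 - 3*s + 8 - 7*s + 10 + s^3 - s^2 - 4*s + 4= s^3 - s^2 - 14*s + 24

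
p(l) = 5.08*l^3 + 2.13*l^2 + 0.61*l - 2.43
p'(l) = 15.24*l^2 + 4.26*l + 0.61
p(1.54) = 22.11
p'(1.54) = 43.31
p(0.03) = -2.41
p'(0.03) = 0.75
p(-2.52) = -71.74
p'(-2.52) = 86.65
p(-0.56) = -3.00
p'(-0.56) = 3.00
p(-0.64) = -3.28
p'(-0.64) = 4.13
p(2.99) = 154.23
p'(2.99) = 149.59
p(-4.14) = -328.91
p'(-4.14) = 244.18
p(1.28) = 12.49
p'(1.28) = 31.03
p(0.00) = -2.43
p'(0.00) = 0.61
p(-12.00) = -8481.27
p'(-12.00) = 2144.05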